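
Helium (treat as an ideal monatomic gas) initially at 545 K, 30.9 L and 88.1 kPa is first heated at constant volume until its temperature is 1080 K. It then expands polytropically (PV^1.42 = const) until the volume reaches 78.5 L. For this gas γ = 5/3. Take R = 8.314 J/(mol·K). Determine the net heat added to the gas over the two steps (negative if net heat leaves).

n = P₁V₁/(RT₁) = 88.1×30.9/(8.314×545) = 0.601 mol.
Step 1 — Isochoric: V stays 30.9 L; P/T = const ⇒ T₂ = 1080 K, P₂ = 175 kPa.
W = 0 (no volume change).
ΔU = nCvΔT = 0.601×12.5×(1080−545) = 4010 J.
Q = ΔU = 4010 J.
State after step 1: P = 175 kPa, V = 30.9 L, T = 1080 K.
Step 2 — Polytropic n=1.42: T₂ = T₁(V₁/V₂)^(n−1) = 1080×(0.394)^0.42 = 730 K; P₂ = P₁(V₁/V₂)^n = 46.5 kPa.
W = (P₁V₁−P₂V₂)/(n−1) = (175×30.9−46.5×78.5)/0.42 = 4160 J.
ΔU = nCvΔT = 0.601×12.5×(730−1080) = -2620 J.
Q = ΔU + W = 1540 J.
Net over both steps: W = 4160 J, Q = 5550 J, ΔU = 1390 J.

5550 J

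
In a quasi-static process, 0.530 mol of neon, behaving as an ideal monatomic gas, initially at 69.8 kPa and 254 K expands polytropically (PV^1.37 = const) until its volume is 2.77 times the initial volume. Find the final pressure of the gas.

17.3 kPa

V₁ = nRT₁/P₁ = 0.530×8.314×254/69.8 = 16.0 L.
Polytropic n=1.37: T₂ = T₁(V₁/V₂)^(n−1) = 254×(0.361)^0.37 = 174 K; P₂ = P₁(V₁/V₂)^n = 17.3 kPa.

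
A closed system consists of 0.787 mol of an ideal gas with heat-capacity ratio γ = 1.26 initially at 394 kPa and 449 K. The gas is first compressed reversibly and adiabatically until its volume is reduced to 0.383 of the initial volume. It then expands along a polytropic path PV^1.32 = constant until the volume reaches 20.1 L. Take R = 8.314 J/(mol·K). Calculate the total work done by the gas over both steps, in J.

2270 J

V₁ = nRT₁/P₁ = 0.787×8.314×449/394 = 7.46 L.
Step 1 — Adiabatic: TV^(γ−1) = const ⇒ T₂ = 449×(2.61)^0.260 = 576 K; PV^γ = const ⇒ P₂ = 1320 kPa.
ΔU = nCvΔT = 0.787×32.0×(576−449) = 3200 J.
Q = 0 for an adiabatic process, so W = −ΔU = -3200 J.
State after step 1: P = 1320 kPa, V = 2.86 L, T = 576 K.
Step 2 — Polytropic n=1.32: T₂ = T₁(V₁/V₂)^(n−1) = 576×(0.142)^0.32 = 309 K; P₂ = P₁(V₁/V₂)^n = 100 kPa.
W = (P₁V₁−P₂V₂)/(n−1) = (1320×2.86−100×20.1)/0.32 = 5470 J.
ΔU = nCvΔT = 0.787×32.0×(309−576) = -6740 J.
Q = ΔU + W = -1260 J.
Net over both steps: W = 2270 J, Q = -1260 J, ΔU = -3530 J.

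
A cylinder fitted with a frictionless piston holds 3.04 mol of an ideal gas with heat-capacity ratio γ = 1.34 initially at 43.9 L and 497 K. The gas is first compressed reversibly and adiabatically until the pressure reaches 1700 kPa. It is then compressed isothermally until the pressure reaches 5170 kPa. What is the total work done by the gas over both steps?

-43100 J

P₁ = nRT₁/V₁ = 3.04×8.314×497/43.9 = 286 kPa.
Step 1 — Adiabatic: T₂/T₁ = (P₂/P₁)^((γ−1)/γ) ⇒ T₂ = 497×(5.94)^0.254 = 781 K; V₂ = 11.6 L.
ΔU = nCvΔT = 3.04×24.5×(781−497) = 21100 J.
Q = 0 for an adiabatic process, so W = −ΔU = -21100 J.
State after step 1: P = 1700 kPa, V = 11.6 L, T = 781 K.
Step 2 — Isothermal: T stays 781 K; PV = const ⇒ V₂ = 3.82 L, P₂ = 5170 kPa.
ΔU = 0 (ideal gas, T constant).
W = nRT ln(V₂/V₁) = 3.04×8.314×781×ln(0.329) = -22000 J.
Q = ΔU + W = -22000 J.
Net over both steps: W = -43100 J, Q = -22000 J, ΔU = 21100 J.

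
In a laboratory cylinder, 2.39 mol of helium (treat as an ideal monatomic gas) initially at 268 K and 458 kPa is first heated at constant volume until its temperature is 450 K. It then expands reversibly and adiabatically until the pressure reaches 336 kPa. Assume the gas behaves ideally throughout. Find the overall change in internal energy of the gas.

V₁ = nRT₁/P₁ = 2.39×8.314×268/458 = 11.6 L.
Step 1 — Isochoric: V stays 11.6 L; P/T = const ⇒ T₂ = 450 K, P₂ = 769 kPa.
W = 0 (no volume change).
ΔU = nCvΔT = 2.39×12.5×(450−268) = 5420 J.
Q = ΔU = 5420 J.
State after step 1: P = 769 kPa, V = 11.6 L, T = 450 K.
Step 2 — Adiabatic: T₂/T₁ = (P₂/P₁)^((γ−1)/γ) ⇒ T₂ = 450×(0.437)^0.400 = 323 K; V₂ = 19.1 L.
ΔU = nCvΔT = 2.39×12.5×(323−450) = -3780 J.
Q = 0 for an adiabatic process, so W = −ΔU = 3780 J.
Net over both steps: W = 3780 J, Q = 5420 J, ΔU = 1640 J.

1640 J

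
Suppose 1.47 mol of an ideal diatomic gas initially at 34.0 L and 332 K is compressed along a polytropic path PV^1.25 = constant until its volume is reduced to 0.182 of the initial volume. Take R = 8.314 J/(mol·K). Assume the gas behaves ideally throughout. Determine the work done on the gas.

P₁ = nRT₁/V₁ = 1.47×8.314×332/34.0 = 119 kPa.
Polytropic n=1.25: T₂ = T₁(V₁/V₂)^(n−1) = 332×(5.49)^0.25 = 508 K; P₂ = P₁(V₁/V₂)^n = 1000 kPa.
W = (P₁V₁−P₂V₂)/(n−1) = (119×34.0−1000×6.19)/0.25 = -8620 J.
Work done on the gas = −W_by = 8620 J.

8620 J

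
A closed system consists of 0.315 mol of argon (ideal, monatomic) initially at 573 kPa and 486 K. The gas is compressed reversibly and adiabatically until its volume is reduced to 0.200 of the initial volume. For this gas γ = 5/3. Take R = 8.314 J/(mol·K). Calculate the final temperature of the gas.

1420 K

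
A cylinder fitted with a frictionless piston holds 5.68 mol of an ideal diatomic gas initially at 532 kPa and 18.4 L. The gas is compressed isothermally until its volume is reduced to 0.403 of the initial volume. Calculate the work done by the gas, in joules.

-8900 J

T₁ = P₁V₁/(nR) = 532×18.4/(5.68×8.314) = 207 K.
Isothermal: T stays 207 K; PV = const ⇒ V₂ = 7.42 L, P₂ = 1320 kPa.
W = nRT ln(V₂/V₁) = 5.68×8.314×207×ln(0.403) = -8900 J.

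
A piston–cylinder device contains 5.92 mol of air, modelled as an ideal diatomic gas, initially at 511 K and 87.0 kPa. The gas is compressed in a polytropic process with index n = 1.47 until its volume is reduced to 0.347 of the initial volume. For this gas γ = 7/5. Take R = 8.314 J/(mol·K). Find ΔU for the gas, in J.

V₁ = nRT₁/P₁ = 5.92×8.314×511/87.0 = 289 L.
Polytropic n=1.47: T₂ = T₁(V₁/V₂)^(n−1) = 511×(2.88)^0.47 = 840 K; P₂ = P₁(V₁/V₂)^n = 412 kPa.
For an ideal gas ΔU = nCvΔT with Cv = (5/2)R = 20.8 J/(mol·K).
ΔU = 5.92×20.8×(840−511) = 40500 J.

40500 J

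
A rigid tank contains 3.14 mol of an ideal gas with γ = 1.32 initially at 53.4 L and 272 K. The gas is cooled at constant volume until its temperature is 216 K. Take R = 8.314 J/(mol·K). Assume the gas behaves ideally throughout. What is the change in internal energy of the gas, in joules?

P₁ = nRT₁/V₁ = 3.14×8.314×272/53.4 = 133 kPa.
Isochoric: V stays 53.4 L; P/T = const ⇒ T₂ = 216 K, P₂ = 106 kPa.
For an ideal gas ΔU = nCvΔT with Cv = R/(γ−1) = 26.0 J/(mol·K).
ΔU = 3.14×26.0×(216−272) = -4570 J.

-4570 J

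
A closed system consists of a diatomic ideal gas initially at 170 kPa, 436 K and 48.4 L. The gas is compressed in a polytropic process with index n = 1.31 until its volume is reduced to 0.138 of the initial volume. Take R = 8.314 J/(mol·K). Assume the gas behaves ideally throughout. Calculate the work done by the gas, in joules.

n = P₁V₁/(RT₁) = 170×48.4/(8.314×436) = 2.27 mol.
Polytropic n=1.31: T₂ = T₁(V₁/V₂)^(n−1) = 436×(7.25)^0.31 = 806 K; P₂ = P₁(V₁/V₂)^n = 2280 kPa.
W = (P₁V₁−P₂V₂)/(n−1) = (170×48.4−2280×6.68)/0.31 = -22500 J.

-22500 J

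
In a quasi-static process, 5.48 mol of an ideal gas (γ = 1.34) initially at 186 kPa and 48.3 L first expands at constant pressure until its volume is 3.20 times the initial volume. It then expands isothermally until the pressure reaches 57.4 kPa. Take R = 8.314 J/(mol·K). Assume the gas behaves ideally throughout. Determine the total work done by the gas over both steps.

53600 J

T₁ = P₁V₁/(nR) = 186×48.3/(5.48×8.314) = 197 K.
Step 1 — Isobaric: P stays 186 kPa; V/T = const ⇒ T₂ = 631 K, V₂ = 155 L.
W = PΔV = 186×(155−48.3) kPa·L = 19800 J.
ΔU = nCvΔT = 5.48×24.5×(631−197) = 58100 J.
Q = ΔU + W = nCpΔT = 77900 J.
State after step 1: P = 186 kPa, V = 155 L, T = 631 K.
Step 2 — Isothermal: T stays 631 K; PV = const ⇒ V₂ = 501 L, P₂ = 57.4 kPa.
ΔU = 0 (ideal gas, T constant).
W = nRT ln(V₂/V₁) = 5.48×8.314×631×ln(3.24) = 33800 J.
Q = ΔU + W = 33800 J.
Net over both steps: W = 53600 J, Q = 112000 J, ΔU = 58100 J.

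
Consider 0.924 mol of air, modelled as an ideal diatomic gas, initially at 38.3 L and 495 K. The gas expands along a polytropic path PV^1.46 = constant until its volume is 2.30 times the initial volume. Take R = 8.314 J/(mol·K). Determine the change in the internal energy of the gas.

-3030 J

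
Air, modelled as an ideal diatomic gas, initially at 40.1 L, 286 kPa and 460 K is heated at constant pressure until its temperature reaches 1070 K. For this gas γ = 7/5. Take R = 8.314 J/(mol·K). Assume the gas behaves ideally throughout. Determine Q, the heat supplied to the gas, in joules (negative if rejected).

53200 J

n = P₁V₁/(RT₁) = 286×40.1/(8.314×460) = 3.00 mol.
Isobaric: P stays 286 kPa; V/T = const ⇒ T₂ = 1070 K, V₂ = 93.3 L.
W = PΔV = 286×(93.3−40.1) kPa·L = 15200 J.
ΔU = nCvΔT = 3.00×20.8×(1070−460) = 38000 J.
Q = ΔU + W = nCpΔT = 53200 J.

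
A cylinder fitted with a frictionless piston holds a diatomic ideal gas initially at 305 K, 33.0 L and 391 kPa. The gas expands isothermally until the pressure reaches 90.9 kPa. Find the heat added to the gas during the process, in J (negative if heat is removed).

18800 J

n = P₁V₁/(RT₁) = 391×33.0/(8.314×305) = 5.09 mol.
Isothermal: T stays 305 K; PV = const ⇒ V₂ = 142 L, P₂ = 90.9 kPa.
ΔU = 0 (ideal gas, T constant).
W = nRT ln(V₂/V₁) = 5.09×8.314×305×ln(4.30) = 18800 J.
Q = ΔU + W = 18800 J.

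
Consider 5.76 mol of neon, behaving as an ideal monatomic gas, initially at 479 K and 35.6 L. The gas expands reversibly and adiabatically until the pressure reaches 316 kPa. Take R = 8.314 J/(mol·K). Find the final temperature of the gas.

360 K

P₁ = nRT₁/V₁ = 5.76×8.314×479/35.6 = 644 kPa.
Adiabatic: T₂/T₁ = (P₂/P₁)^((γ−1)/γ) ⇒ T₂ = 479×(0.490)^0.400 = 360 K; V₂ = 54.6 L.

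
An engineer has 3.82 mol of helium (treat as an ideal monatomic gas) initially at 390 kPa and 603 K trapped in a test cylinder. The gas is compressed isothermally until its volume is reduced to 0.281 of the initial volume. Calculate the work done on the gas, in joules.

V₁ = nRT₁/P₁ = 3.82×8.314×603/390 = 49.1 L.
Isothermal: T stays 603 K; PV = const ⇒ V₂ = 13.8 L, P₂ = 1390 kPa.
W = nRT ln(V₂/V₁) = 3.82×8.314×603×ln(0.281) = -24300 J.
Work done on the gas = −W_by = 24300 J.

24300 J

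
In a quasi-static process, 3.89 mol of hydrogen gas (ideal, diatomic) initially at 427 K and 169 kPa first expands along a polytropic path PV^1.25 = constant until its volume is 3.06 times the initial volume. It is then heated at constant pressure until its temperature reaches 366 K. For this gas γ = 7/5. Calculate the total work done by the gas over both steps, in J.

14900 J

V₁ = nRT₁/P₁ = 3.89×8.314×427/169 = 81.7 L.
Step 1 — Polytropic n=1.25: T₂ = T₁(V₁/V₂)^(n−1) = 427×(0.327)^0.25 = 323 K; P₂ = P₁(V₁/V₂)^n = 41.8 kPa.
W = (P₁V₁−P₂V₂)/(n−1) = (169×81.7−41.8×250)/0.25 = 13500 J.
ΔU = nCvΔT = 3.89×20.8×(323−427) = -8420 J.
Q = ΔU + W = 5050 J.
State after step 1: P = 41.8 kPa, V = 250 L, T = 323 K.
Step 2 — Isobaric: P stays 41.8 kPa; V/T = const ⇒ T₂ = 366 K, V₂ = 283 L.
W = PΔV = 41.8×(283−250) kPa·L = 1400 J.
ΔU = nCvΔT = 3.89×20.8×(366−323) = 3490 J.
Q = ΔU + W = nCpΔT = 4880 J.
Net over both steps: W = 14900 J, Q = 9940 J, ΔU = -4930 J.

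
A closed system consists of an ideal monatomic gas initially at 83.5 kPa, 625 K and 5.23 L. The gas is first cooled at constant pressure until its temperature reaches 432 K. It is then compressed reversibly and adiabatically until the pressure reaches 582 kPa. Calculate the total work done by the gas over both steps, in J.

-666 J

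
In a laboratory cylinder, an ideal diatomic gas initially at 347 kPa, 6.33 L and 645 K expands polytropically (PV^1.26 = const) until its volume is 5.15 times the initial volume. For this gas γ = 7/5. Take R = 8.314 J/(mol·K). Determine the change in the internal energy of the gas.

n = P₁V₁/(RT₁) = 347×6.33/(8.314×645) = 0.410 mol.
Polytropic n=1.26: T₂ = T₁(V₁/V₂)^(n−1) = 645×(0.194)^0.26 = 421 K; P₂ = P₁(V₁/V₂)^n = 44.0 kPa.
For an ideal gas ΔU = nCvΔT with Cv = (5/2)R = 20.8 J/(mol·K).
ΔU = 0.410×20.8×(421−645) = -1910 J.

-1910 J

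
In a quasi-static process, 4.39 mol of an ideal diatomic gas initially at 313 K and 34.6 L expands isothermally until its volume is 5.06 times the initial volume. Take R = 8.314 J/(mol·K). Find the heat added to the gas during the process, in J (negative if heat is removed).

18500 J

P₁ = nRT₁/V₁ = 4.39×8.314×313/34.6 = 330 kPa.
Isothermal: T stays 313 K; PV = const ⇒ V₂ = 175 L, P₂ = 65.3 kPa.
ΔU = 0 (ideal gas, T constant).
W = nRT ln(V₂/V₁) = 4.39×8.314×313×ln(5.06) = 18500 J.
Q = ΔU + W = 18500 J.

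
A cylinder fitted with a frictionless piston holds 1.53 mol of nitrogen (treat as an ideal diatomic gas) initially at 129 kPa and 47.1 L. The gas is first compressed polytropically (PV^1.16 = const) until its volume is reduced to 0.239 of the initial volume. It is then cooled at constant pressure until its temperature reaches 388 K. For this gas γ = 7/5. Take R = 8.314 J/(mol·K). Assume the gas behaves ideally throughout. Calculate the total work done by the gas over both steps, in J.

-12500 J

T₁ = P₁V₁/(nR) = 129×47.1/(1.53×8.314) = 478 K.
Step 1 — Polytropic n=1.16: T₂ = T₁(V₁/V₂)^(n−1) = 478×(4.18)^0.16 = 601 K; P₂ = P₁(V₁/V₂)^n = 679 kPa.
W = (P₁V₁−P₂V₂)/(n−1) = (129×47.1−679×11.3)/0.16 = -9770 J.
ΔU = nCvΔT = 1.53×20.8×(601−478) = 3910 J.
Q = ΔU + W = -5860 J.
State after step 1: P = 679 kPa, V = 11.3 L, T = 601 K.
Step 2 — Isobaric: P stays 679 kPa; V/T = const ⇒ T₂ = 388 K, V₂ = 7.27 L.
W = PΔV = 679×(7.27−11.3) kPa·L = -2700 J.
ΔU = nCvΔT = 1.53×20.8×(388−601) = -6760 J.
Q = ΔU + W = nCpΔT = -9460 J.
Net over both steps: W = -12500 J, Q = -15300 J, ΔU = -2850 J.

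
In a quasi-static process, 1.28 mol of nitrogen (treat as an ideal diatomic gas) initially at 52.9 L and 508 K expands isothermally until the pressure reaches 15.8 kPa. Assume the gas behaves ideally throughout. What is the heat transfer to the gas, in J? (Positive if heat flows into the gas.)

10100 J

P₁ = nRT₁/V₁ = 1.28×8.314×508/52.9 = 102 kPa.
Isothermal: T stays 508 K; PV = const ⇒ V₂ = 342 L, P₂ = 15.8 kPa.
ΔU = 0 (ideal gas, T constant).
W = nRT ln(V₂/V₁) = 1.28×8.314×508×ln(6.47) = 10100 J.
Q = ΔU + W = 10100 J.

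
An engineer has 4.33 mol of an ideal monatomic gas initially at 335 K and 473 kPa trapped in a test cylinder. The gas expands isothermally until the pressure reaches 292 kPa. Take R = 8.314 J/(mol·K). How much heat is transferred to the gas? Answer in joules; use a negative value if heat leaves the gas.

5820 J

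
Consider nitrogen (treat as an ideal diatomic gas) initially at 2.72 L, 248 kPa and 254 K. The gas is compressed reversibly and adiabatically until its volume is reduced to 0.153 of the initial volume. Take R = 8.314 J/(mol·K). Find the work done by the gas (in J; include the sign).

n = P₁V₁/(RT₁) = 248×2.72/(8.314×254) = 0.319 mol.
Adiabatic: TV^(γ−1) = const ⇒ T₂ = 254×(6.54)^0.400 = 538 K; PV^γ = const ⇒ P₂ = 3430 kPa.
ΔU = nCvΔT = 0.319×20.8×(538−254) = 1890 J.
Q = 0 for an adiabatic process, so W = −ΔU = -1890 J.

-1890 J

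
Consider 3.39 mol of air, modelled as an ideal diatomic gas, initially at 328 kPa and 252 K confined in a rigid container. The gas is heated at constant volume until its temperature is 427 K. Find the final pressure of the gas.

V₁ = nRT₁/P₁ = 3.39×8.314×252/328 = 21.7 L.
Isochoric: V stays 21.7 L; P/T = const ⇒ T₂ = 427 K, P₂ = 556 kPa.

556 kPa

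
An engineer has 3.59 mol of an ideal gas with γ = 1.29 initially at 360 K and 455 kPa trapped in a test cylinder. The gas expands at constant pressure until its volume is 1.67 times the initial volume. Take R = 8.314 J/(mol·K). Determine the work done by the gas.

7200 J

V₁ = nRT₁/P₁ = 3.59×8.314×360/455 = 23.6 L.
Isobaric: P stays 455 kPa; V/T = const ⇒ T₂ = 601 K, V₂ = 39.4 L.
W = PΔV = 455×(39.4−23.6) kPa·L = 7200 J.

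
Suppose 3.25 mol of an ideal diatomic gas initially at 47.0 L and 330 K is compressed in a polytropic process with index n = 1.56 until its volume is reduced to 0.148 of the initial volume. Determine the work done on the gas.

30500 J

P₁ = nRT₁/V₁ = 3.25×8.314×330/47.0 = 190 kPa.
Polytropic n=1.56: T₂ = T₁(V₁/V₂)^(n−1) = 330×(6.76)^0.56 = 962 K; P₂ = P₁(V₁/V₂)^n = 3740 kPa.
W = (P₁V₁−P₂V₂)/(n−1) = (190×47.0−3740×6.96)/0.56 = -30500 J.
Work done on the gas = −W_by = 30500 J.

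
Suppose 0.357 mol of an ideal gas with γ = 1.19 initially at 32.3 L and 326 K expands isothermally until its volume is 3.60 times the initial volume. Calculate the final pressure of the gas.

8.32 kPa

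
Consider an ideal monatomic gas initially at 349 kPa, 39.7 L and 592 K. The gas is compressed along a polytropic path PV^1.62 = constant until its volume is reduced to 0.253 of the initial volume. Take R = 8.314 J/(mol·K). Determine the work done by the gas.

n = P₁V₁/(RT₁) = 349×39.7/(8.314×592) = 2.82 mol.
Polytropic n=1.62: T₂ = T₁(V₁/V₂)^(n−1) = 592×(3.95)^0.62 = 1390 K; P₂ = P₁(V₁/V₂)^n = 3230 kPa.
W = (P₁V₁−P₂V₂)/(n−1) = (349×39.7−3230×10.0)/0.62 = -30000 J.

-30000 J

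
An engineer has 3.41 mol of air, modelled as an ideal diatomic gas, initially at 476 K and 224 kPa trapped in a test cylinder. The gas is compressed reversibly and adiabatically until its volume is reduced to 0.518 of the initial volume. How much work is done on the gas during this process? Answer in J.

V₁ = nRT₁/P₁ = 3.41×8.314×476/224 = 60.2 L.
Adiabatic: TV^(γ−1) = const ⇒ T₂ = 476×(1.93)^0.400 = 619 K; PV^γ = const ⇒ P₂ = 563 kPa.
ΔU = nCvΔT = 3.41×20.8×(619−476) = 10200 J.
Q = 0 for an adiabatic process, so W = −ΔU = -10200 J.
Work done on the gas = −W_by = 10200 J.

10200 J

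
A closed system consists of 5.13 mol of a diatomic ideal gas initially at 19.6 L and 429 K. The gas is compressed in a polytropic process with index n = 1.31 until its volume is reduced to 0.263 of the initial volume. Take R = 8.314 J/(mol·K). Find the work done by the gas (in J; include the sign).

-30300 J

P₁ = nRT₁/V₁ = 5.13×8.314×429/19.6 = 934 kPa.
Polytropic n=1.31: T₂ = T₁(V₁/V₂)^(n−1) = 429×(3.80)^0.31 = 649 K; P₂ = P₁(V₁/V₂)^n = 5370 kPa.
W = (P₁V₁−P₂V₂)/(n−1) = (934×19.6−5370×5.15)/0.31 = -30300 J.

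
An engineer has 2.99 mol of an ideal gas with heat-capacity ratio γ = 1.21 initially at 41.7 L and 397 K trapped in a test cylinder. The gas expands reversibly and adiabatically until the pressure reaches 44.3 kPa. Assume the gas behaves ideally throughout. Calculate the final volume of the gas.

167 L

P₁ = nRT₁/V₁ = 2.99×8.314×397/41.7 = 237 kPa.
Adiabatic: T₂/T₁ = (P₂/P₁)^((γ−1)/γ) ⇒ T₂ = 397×(0.187)^0.174 = 297 K; V₂ = 167 L.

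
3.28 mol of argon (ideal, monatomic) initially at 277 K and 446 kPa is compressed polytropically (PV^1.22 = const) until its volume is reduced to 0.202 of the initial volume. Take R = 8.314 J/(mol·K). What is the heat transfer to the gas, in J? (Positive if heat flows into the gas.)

-9700 J

V₁ = nRT₁/P₁ = 3.28×8.314×277/446 = 16.9 L.
Polytropic n=1.22: T₂ = T₁(V₁/V₂)^(n−1) = 277×(4.95)^0.22 = 394 K; P₂ = P₁(V₁/V₂)^n = 3140 kPa.
W = (P₁V₁−P₂V₂)/(n−1) = (446×16.9−3140×3.42)/0.22 = -14500 J.
ΔU = nCvΔT = 3.28×12.5×(394−277) = 4780 J.
Q = ΔU + W = -9700 J.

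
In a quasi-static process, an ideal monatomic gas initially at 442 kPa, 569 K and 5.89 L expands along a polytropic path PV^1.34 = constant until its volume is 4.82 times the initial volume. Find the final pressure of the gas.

53.7 kPa

Polytropic n=1.34: T₂ = T₁(V₁/V₂)^(n−1) = 569×(0.207)^0.34 = 333 K; P₂ = P₁(V₁/V₂)^n = 53.7 kPa.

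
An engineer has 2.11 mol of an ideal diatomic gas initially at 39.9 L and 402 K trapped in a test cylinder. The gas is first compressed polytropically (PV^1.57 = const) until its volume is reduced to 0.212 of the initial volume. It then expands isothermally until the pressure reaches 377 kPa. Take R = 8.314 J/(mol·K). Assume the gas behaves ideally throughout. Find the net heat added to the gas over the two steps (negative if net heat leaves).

P₁ = nRT₁/V₁ = 2.11×8.314×402/39.9 = 177 kPa.
Step 1 — Polytropic n=1.57: T₂ = T₁(V₁/V₂)^(n−1) = 402×(4.72)^0.57 = 973 K; P₂ = P₁(V₁/V₂)^n = 2020 kPa.
W = (P₁V₁−P₂V₂)/(n−1) = (177×39.9−2020×8.46)/0.57 = -17600 J.
ΔU = nCvΔT = 2.11×20.8×(973−402) = 25100 J.
Q = ΔU + W = 7470 J.
State after step 1: P = 2020 kPa, V = 8.46 L, T = 973 K.
Step 2 — Isothermal: T stays 973 K; PV = const ⇒ V₂ = 45.3 L, P₂ = 377 kPa.
ΔU = 0 (ideal gas, T constant).
W = nRT ln(V₂/V₁) = 2.11×8.314×973×ln(5.35) = 28600 J.
Q = ΔU + W = 28600 J.
Net over both steps: W = 11100 J, Q = 36100 J, ΔU = 25100 J.

36100 J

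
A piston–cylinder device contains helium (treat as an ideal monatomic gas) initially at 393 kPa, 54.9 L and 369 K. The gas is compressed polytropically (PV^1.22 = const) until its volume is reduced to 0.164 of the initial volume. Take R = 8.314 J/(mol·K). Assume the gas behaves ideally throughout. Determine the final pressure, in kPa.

Polytropic n=1.22: T₂ = T₁(V₁/V₂)^(n−1) = 369×(6.10)^0.22 = 549 K; P₂ = P₁(V₁/V₂)^n = 3570 kPa.

3570 kPa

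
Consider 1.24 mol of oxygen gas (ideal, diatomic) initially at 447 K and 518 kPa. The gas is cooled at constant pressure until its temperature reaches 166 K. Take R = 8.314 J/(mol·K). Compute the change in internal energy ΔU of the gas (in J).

V₁ = nRT₁/P₁ = 1.24×8.314×447/518 = 8.90 L.
Isobaric: P stays 518 kPa; V/T = const ⇒ T₂ = 166 K, V₂ = 3.30 L.
For an ideal gas ΔU = nCvΔT with Cv = (5/2)R = 20.8 J/(mol·K).
ΔU = 1.24×20.8×(166−447) = -7240 J.

-7240 J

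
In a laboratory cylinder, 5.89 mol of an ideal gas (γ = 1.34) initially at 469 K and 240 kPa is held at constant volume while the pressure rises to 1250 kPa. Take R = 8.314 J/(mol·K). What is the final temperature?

V₁ = nRT₁/P₁ = 5.89×8.314×469/240 = 95.7 L.
Isochoric: V stays 95.7 L; P/T = const ⇒ T₂ = 2440 K, P₂ = 1250 kPa.

2440 K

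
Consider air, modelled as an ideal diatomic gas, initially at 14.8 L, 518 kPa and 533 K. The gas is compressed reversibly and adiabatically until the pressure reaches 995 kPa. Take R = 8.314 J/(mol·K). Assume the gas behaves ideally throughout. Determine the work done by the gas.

-3930 J

n = P₁V₁/(RT₁) = 518×14.8/(8.314×533) = 1.73 mol.
Adiabatic: T₂/T₁ = (P₂/P₁)^((γ−1)/γ) ⇒ T₂ = 533×(1.92)^0.286 = 642 K; V₂ = 9.28 L.
ΔU = nCvΔT = 1.73×20.8×(642−533) = 3930 J.
Q = 0 for an adiabatic process, so W = −ΔU = -3930 J.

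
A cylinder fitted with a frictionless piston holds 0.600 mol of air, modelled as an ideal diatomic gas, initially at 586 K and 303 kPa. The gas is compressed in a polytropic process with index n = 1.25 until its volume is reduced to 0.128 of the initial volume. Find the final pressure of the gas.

V₁ = nRT₁/P₁ = 0.600×8.314×586/303 = 9.65 L.
Polytropic n=1.25: T₂ = T₁(V₁/V₂)^(n−1) = 586×(7.81)^0.25 = 980 K; P₂ = P₁(V₁/V₂)^n = 3960 kPa.

3960 kPa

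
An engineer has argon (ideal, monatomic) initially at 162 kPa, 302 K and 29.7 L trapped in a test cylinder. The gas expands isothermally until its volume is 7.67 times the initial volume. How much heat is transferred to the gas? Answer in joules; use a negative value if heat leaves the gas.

9800 J

n = P₁V₁/(RT₁) = 162×29.7/(8.314×302) = 1.92 mol.
Isothermal: T stays 302 K; PV = const ⇒ V₂ = 228 L, P₂ = 21.1 kPa.
ΔU = 0 (ideal gas, T constant).
W = nRT ln(V₂/V₁) = 1.92×8.314×302×ln(7.67) = 9800 J.
Q = ΔU + W = 9800 J.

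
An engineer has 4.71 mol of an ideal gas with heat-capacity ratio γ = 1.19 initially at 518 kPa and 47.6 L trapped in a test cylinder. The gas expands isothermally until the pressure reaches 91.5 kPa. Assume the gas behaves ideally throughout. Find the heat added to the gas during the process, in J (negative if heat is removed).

T₁ = P₁V₁/(nR) = 518×47.6/(4.71×8.314) = 630 K.
Isothermal: T stays 630 K; PV = const ⇒ V₂ = 269 L, P₂ = 91.5 kPa.
ΔU = 0 (ideal gas, T constant).
W = nRT ln(V₂/V₁) = 4.71×8.314×630×ln(5.66) = 42700 J.
Q = ΔU + W = 42700 J.

42700 J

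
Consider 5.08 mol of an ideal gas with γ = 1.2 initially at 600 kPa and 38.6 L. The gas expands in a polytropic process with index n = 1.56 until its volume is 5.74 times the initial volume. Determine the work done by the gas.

25800 J

T₁ = P₁V₁/(nR) = 600×38.6/(5.08×8.314) = 548 K.
Polytropic n=1.56: T₂ = T₁(V₁/V₂)^(n−1) = 548×(0.174)^0.56 = 206 K; P₂ = P₁(V₁/V₂)^n = 39.3 kPa.
W = (P₁V₁−P₂V₂)/(n−1) = (600×38.6−39.3×222)/0.56 = 25800 J.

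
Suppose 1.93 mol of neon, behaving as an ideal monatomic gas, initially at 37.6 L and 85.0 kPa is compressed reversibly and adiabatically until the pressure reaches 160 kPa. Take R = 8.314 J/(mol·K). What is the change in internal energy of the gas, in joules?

1380 J

T₁ = P₁V₁/(nR) = 85.0×37.6/(1.93×8.314) = 199 K.
Adiabatic: T₂/T₁ = (P₂/P₁)^((γ−1)/γ) ⇒ T₂ = 199×(1.88)^0.400 = 257 K; V₂ = 25.7 L.
For an ideal gas ΔU = nCvΔT with Cv = (3/2)R = 12.5 J/(mol·K).
ΔU = 1.93×12.5×(257−199) = 1380 J.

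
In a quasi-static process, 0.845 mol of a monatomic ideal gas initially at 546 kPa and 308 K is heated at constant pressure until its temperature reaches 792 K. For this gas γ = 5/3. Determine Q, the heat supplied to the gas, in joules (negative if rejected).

V₁ = nRT₁/P₁ = 0.845×8.314×308/546 = 3.96 L.
Isobaric: P stays 546 kPa; V/T = const ⇒ T₂ = 792 K, V₂ = 10.2 L.
W = PΔV = 546×(10.2−3.96) kPa·L = 3400 J.
ΔU = nCvΔT = 0.845×12.5×(792−308) = 5100 J.
Q = ΔU + W = nCpΔT = 8500 J.

8500 J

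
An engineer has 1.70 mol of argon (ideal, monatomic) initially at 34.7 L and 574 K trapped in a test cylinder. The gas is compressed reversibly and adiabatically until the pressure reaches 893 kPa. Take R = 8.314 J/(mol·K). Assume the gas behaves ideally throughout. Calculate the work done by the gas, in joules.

P₁ = nRT₁/V₁ = 1.70×8.314×574/34.7 = 234 kPa.
Adiabatic: T₂/T₁ = (P₂/P₁)^((γ−1)/γ) ⇒ T₂ = 574×(3.82)^0.400 = 981 K; V₂ = 15.5 L.
ΔU = nCvΔT = 1.70×12.5×(981−574) = 8630 J.
Q = 0 for an adiabatic process, so W = −ΔU = -8630 J.

-8630 J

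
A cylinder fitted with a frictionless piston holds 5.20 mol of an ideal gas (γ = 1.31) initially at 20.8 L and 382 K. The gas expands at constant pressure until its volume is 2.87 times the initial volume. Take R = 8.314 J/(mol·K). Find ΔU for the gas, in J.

P₁ = nRT₁/V₁ = 5.20×8.314×382/20.8 = 794 kPa.
Isobaric: P stays 794 kPa; V/T = const ⇒ T₂ = 1100 K, V₂ = 59.7 L.
For an ideal gas ΔU = nCvΔT with Cv = R/(γ−1) = 26.8 J/(mol·K).
ΔU = 5.20×26.8×(1100−382) = 99600 J.

99600 J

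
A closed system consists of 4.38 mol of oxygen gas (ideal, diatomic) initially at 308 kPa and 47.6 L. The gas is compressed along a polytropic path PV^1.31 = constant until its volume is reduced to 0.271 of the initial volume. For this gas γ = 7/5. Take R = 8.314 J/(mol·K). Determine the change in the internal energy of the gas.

T₁ = P₁V₁/(nR) = 308×47.6/(4.38×8.314) = 403 K.
Polytropic n=1.31: T₂ = T₁(V₁/V₂)^(n−1) = 403×(3.69)^0.31 = 603 K; P₂ = P₁(V₁/V₂)^n = 1700 kPa.
For an ideal gas ΔU = nCvΔT with Cv = (5/2)R = 20.8 J/(mol·K).
ΔU = 4.38×20.8×(603−403) = 18300 J.

18300 J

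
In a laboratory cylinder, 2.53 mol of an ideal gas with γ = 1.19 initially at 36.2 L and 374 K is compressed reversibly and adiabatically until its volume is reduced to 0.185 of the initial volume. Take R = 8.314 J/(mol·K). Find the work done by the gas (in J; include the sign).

-15600 J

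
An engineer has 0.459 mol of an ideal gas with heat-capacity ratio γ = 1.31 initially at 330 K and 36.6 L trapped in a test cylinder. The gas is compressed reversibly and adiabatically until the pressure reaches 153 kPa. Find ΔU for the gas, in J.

P₁ = nRT₁/V₁ = 0.459×8.314×330/36.6 = 34.4 kPa.
Adiabatic: T₂/T₁ = (P₂/P₁)^((γ−1)/γ) ⇒ T₂ = 330×(4.45)^0.237 = 470 K; V₂ = 11.7 L.
For an ideal gas ΔU = nCvΔT with Cv = R/(γ−1) = 26.8 J/(mol·K).
ΔU = 0.459×26.8×(470−330) = 1720 J.

1720 J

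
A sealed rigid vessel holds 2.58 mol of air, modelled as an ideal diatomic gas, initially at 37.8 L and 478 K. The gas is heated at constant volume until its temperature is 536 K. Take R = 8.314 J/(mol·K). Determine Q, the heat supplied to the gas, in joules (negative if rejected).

P₁ = nRT₁/V₁ = 2.58×8.314×478/37.8 = 271 kPa.
Isochoric: V stays 37.8 L; P/T = const ⇒ T₂ = 536 K, P₂ = 304 kPa.
W = 0 (no volume change).
ΔU = nCvΔT = 2.58×20.8×(536−478) = 3110 J.
Q = ΔU = 3110 J.

3110 J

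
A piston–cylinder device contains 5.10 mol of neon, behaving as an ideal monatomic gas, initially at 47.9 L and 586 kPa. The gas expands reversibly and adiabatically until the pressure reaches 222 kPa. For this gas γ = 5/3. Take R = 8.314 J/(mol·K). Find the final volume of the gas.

T₁ = P₁V₁/(nR) = 586×47.9/(5.10×8.314) = 662 K.
Adiabatic: T₂/T₁ = (P₂/P₁)^((γ−1)/γ) ⇒ T₂ = 662×(0.379)^0.400 = 449 K; V₂ = 85.8 L.

85.8 L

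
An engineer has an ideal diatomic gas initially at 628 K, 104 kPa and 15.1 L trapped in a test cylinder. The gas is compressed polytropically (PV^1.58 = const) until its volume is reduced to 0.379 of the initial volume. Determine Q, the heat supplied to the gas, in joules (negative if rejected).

n = P₁V₁/(RT₁) = 104×15.1/(8.314×628) = 0.301 mol.
Polytropic n=1.58: T₂ = T₁(V₁/V₂)^(n−1) = 628×(2.64)^0.58 = 1100 K; P₂ = P₁(V₁/V₂)^n = 482 kPa.
W = (P₁V₁−P₂V₂)/(n−1) = (104×15.1−482×5.72)/0.58 = -2050 J.
ΔU = nCvΔT = 0.301×20.8×(1100−628) = 2970 J.
Q = ΔU + W = 920 J.

920 J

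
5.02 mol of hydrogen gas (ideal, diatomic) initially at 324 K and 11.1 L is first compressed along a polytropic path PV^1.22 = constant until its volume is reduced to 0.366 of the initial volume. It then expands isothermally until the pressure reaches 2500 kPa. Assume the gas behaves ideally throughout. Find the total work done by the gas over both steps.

-6650 J

P₁ = nRT₁/V₁ = 5.02×8.314×324/11.1 = 1220 kPa.
Step 1 — Polytropic n=1.22: T₂ = T₁(V₁/V₂)^(n−1) = 324×(2.73)^0.22 = 404 K; P₂ = P₁(V₁/V₂)^n = 4150 kPa.
W = (P₁V₁−P₂V₂)/(n−1) = (1220×11.1−4150×4.06)/0.22 = -15200 J.
ΔU = nCvΔT = 5.02×20.8×(404−324) = 8370 J.
Q = ΔU + W = -6850 J.
State after step 1: P = 4150 kPa, V = 4.06 L, T = 404 K.
Step 2 — Isothermal: T stays 404 K; PV = const ⇒ V₂ = 6.75 L, P₂ = 2500 kPa.
ΔU = 0 (ideal gas, T constant).
W = nRT ln(V₂/V₁) = 5.02×8.314×404×ln(1.66) = 8560 J.
Q = ΔU + W = 8560 J.
Net over both steps: W = -6650 J, Q = 1710 J, ΔU = 8370 J.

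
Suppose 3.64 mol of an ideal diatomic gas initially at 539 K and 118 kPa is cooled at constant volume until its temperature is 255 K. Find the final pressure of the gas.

V₁ = nRT₁/P₁ = 3.64×8.314×539/118 = 138 L.
Isochoric: V stays 138 L; P/T = const ⇒ T₂ = 255 K, P₂ = 55.8 kPa.

55.8 kPa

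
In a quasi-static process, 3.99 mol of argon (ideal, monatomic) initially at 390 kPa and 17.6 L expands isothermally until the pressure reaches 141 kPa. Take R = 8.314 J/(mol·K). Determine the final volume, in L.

T₁ = P₁V₁/(nR) = 390×17.6/(3.99×8.314) = 207 K.
Isothermal: T stays 207 K; PV = const ⇒ V₂ = 48.7 L, P₂ = 141 kPa.

48.7 L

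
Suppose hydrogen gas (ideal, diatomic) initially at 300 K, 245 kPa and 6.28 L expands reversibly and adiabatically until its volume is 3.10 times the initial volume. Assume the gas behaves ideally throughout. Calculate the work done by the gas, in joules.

n = P₁V₁/(RT₁) = 245×6.28/(8.314×300) = 0.617 mol.
Adiabatic: TV^(γ−1) = const ⇒ T₂ = 300×(0.323)^0.400 = 191 K; PV^γ = const ⇒ P₂ = 50.3 kPa.
ΔU = nCvΔT = 0.617×20.8×(191−300) = -1400 J.
Q = 0 for an adiabatic process, so W = −ΔU = 1400 J.

1400 J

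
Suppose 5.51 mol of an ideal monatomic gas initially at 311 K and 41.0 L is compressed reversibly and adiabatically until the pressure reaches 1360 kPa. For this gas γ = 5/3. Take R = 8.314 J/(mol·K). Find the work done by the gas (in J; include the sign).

P₁ = nRT₁/V₁ = 5.51×8.314×311/41.0 = 347 kPa.
Adiabatic: T₂/T₁ = (P₂/P₁)^((γ−1)/γ) ⇒ T₂ = 311×(3.91)^0.400 = 537 K; V₂ = 18.1 L.
ΔU = nCvΔT = 5.51×12.5×(537−311) = 15500 J.
Q = 0 for an adiabatic process, so W = −ΔU = -15500 J.

-15500 J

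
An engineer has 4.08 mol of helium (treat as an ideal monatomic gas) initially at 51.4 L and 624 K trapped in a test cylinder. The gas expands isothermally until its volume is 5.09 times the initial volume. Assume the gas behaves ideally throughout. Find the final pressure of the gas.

80.9 kPa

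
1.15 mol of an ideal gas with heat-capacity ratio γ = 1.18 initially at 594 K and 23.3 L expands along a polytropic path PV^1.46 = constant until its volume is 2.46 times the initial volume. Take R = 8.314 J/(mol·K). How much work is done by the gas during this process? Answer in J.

P₁ = nRT₁/V₁ = 1.15×8.314×594/23.3 = 244 kPa.
Polytropic n=1.46: T₂ = T₁(V₁/V₂)^(n−1) = 594×(0.407)^0.46 = 393 K; P₂ = P₁(V₁/V₂)^n = 65.5 kPa.
W = (P₁V₁−P₂V₂)/(n−1) = (244×23.3−65.5×57.3)/0.46 = 4190 J.

4190 J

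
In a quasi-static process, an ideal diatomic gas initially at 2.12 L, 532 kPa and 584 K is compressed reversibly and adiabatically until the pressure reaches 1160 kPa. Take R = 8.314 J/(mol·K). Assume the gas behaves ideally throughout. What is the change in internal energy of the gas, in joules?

n = P₁V₁/(RT₁) = 532×2.12/(8.314×584) = 0.232 mol.
Adiabatic: T₂/T₁ = (P₂/P₁)^((γ−1)/γ) ⇒ T₂ = 584×(2.18)^0.286 = 730 K; V₂ = 1.21 L.
For an ideal gas ΔU = nCvΔT with Cv = (5/2)R = 20.8 J/(mol·K).
ΔU = 0.232×20.8×(730−584) = 703 J.

703 J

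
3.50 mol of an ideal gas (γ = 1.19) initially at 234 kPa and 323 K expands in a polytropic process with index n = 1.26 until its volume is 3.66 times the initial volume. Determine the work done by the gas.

10400 J

V₁ = nRT₁/P₁ = 3.50×8.314×323/234 = 40.2 L.
Polytropic n=1.26: T₂ = T₁(V₁/V₂)^(n−1) = 323×(0.273)^0.26 = 231 K; P₂ = P₁(V₁/V₂)^n = 45.6 kPa.
W = (P₁V₁−P₂V₂)/(n−1) = (234×40.2−45.6×147)/0.26 = 10400 J.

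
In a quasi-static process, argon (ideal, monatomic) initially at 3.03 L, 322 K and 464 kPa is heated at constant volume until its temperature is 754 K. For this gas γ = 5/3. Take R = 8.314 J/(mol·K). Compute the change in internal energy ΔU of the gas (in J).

n = P₁V₁/(RT₁) = 464×3.03/(8.314×322) = 0.525 mol.
Isochoric: V stays 3.03 L; P/T = const ⇒ T₂ = 754 K, P₂ = 1090 kPa.
For an ideal gas ΔU = nCvΔT with Cv = (3/2)R = 12.5 J/(mol·K).
ΔU = 0.525×12.5×(754−322) = 2830 J.

2830 J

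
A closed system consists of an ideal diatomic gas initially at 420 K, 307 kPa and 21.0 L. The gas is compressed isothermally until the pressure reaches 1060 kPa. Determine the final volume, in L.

6.08 L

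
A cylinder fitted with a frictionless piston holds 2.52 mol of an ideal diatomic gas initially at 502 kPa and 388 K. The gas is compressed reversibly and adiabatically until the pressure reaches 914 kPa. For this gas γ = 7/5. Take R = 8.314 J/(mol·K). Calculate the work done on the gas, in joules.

V₁ = nRT₁/P₁ = 2.52×8.314×388/502 = 16.2 L.
Adiabatic: T₂/T₁ = (P₂/P₁)^((γ−1)/γ) ⇒ T₂ = 388×(1.82)^0.286 = 460 K; V₂ = 10.6 L.
ΔU = nCvΔT = 2.52×20.8×(460−388) = 3800 J.
Q = 0 for an adiabatic process, so W = −ΔU = -3800 J.
Work done on the gas = −W_by = 3800 J.

3800 J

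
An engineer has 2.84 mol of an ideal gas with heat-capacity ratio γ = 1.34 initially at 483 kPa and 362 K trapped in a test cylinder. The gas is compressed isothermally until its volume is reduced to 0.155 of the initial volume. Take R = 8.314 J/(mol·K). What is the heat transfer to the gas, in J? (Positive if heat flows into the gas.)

V₁ = nRT₁/P₁ = 2.84×8.314×362/483 = 17.7 L.
Isothermal: T stays 362 K; PV = const ⇒ V₂ = 2.74 L, P₂ = 3120 kPa.
ΔU = 0 (ideal gas, T constant).
W = nRT ln(V₂/V₁) = 2.84×8.314×362×ln(0.155) = -15900 J.
Q = ΔU + W = -15900 J.

-15900 J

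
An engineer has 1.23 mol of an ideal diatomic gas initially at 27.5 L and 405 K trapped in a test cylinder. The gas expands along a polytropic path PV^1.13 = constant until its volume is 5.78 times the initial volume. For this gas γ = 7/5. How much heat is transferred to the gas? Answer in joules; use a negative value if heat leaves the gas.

P₁ = nRT₁/V₁ = 1.23×8.314×405/27.5 = 151 kPa.
Polytropic n=1.13: T₂ = T₁(V₁/V₂)^(n−1) = 405×(0.173)^0.13 = 322 K; P₂ = P₁(V₁/V₂)^n = 20.7 kPa.
W = (P₁V₁−P₂V₂)/(n−1) = (151×27.5−20.7×159)/0.13 = 6500 J.
ΔU = nCvΔT = 1.23×20.8×(322−405) = -2110 J.
Q = ΔU + W = 4390 J.

4390 J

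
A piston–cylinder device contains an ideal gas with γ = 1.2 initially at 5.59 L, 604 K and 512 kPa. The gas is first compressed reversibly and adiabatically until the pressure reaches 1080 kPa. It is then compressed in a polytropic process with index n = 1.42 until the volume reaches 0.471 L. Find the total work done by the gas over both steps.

n = P₁V₁/(RT₁) = 512×5.59/(8.314×604) = 0.570 mol.
Step 1 — Adiabatic: T₂/T₁ = (P₂/P₁)^((γ−1)/γ) ⇒ T₂ = 604×(2.11)^0.167 = 684 K; V₂ = 3.00 L.
ΔU = nCvΔT = 0.570×41.6×(684−604) = 1900 J.
Q = 0 for an adiabatic process, so W = −ΔU = -1900 J.
State after step 1: P = 1080 kPa, V = 3.00 L, T = 684 K.
Step 2 — Polytropic n=1.42: T₂ = T₁(V₁/V₂)^(n−1) = 684×(6.37)^0.42 = 1490 K; P₂ = P₁(V₁/V₂)^n = 15000 kPa.
W = (P₁V₁−P₂V₂)/(n−1) = (1080×3.00−15000×0.471)/0.42 = -9080 J.
ΔU = nCvΔT = 0.570×41.6×(1490−684) = 19100 J.
Q = ΔU + W = 9990 J.
Net over both steps: W = -11000 J, Q = 9990 J, ΔU = 21000 J.

-11000 J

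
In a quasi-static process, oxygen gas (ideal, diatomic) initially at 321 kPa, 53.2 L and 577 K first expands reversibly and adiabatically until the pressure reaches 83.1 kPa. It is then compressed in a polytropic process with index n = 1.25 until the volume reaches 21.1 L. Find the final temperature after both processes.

n = P₁V₁/(RT₁) = 321×53.2/(8.314×577) = 3.56 mol.
Step 1 — Adiabatic: T₂/T₁ = (P₂/P₁)^((γ−1)/γ) ⇒ T₂ = 577×(0.259)^0.286 = 392 K; V₂ = 140 L.
ΔU = nCvΔT = 3.56×20.8×(392−577) = -13700 J.
Q = 0 for an adiabatic process, so W = −ΔU = 13700 J.
State after step 1: P = 83.1 kPa, V = 140 L, T = 392 K.
Step 2 — Polytropic n=1.25: T₂ = T₁(V₁/V₂)^(n−1) = 392×(6.62)^0.25 = 629 K; P₂ = P₁(V₁/V₂)^n = 882 kPa.
W = (P₁V₁−P₂V₂)/(n−1) = (83.1×140−882×21.1)/0.25 = -28000 J.
ΔU = nCvΔT = 3.56×20.8×(629−392) = 17500 J.
Q = ΔU + W = -10500 J.
Net over both steps: W = -14400 J, Q = -10500 J, ΔU = 3850 J.

629 K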